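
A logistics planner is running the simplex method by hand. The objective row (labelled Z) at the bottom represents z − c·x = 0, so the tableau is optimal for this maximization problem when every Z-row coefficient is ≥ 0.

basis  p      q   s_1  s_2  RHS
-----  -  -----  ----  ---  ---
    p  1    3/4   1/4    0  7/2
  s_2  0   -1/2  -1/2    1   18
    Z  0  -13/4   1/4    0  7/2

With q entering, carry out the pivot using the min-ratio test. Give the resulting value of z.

Ratio test on column q — row 1: (7/2)/(3/4) = 14/3; row 2: entry -1/2 ≤ 0. Minimum is 14/3 at row 1 (p leaves); pivot element 3/4.
Pivot on row 1; the Z-row RHS becomes 7/2 − (-13/4)·(14/3) = 56/3.

56/3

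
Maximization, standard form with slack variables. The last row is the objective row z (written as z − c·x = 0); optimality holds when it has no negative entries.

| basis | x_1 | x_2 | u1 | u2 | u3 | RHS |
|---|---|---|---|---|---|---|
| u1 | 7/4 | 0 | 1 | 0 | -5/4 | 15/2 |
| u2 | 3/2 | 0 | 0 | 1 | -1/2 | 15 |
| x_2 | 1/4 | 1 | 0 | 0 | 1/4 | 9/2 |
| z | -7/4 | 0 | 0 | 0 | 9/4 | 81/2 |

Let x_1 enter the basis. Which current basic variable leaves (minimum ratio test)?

u1

Column x_1 entries and ratios — u1: (15/2)/(7/4) = 30/7; u2: 15/(3/2) = 10; x_2: (9/2)/(1/4) = 18.
Smallest ratio is 30/7 in the row of u1, so u1 leaves.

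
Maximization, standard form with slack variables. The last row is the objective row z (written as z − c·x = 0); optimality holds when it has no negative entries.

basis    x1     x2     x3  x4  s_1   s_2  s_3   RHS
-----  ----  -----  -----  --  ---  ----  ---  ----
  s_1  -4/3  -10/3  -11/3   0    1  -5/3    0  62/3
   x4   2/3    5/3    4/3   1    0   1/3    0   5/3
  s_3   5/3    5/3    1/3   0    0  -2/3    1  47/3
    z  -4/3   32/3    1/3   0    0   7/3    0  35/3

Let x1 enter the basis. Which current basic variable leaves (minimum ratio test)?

x4

Column x1 entries and ratios — s_1: -4/3 ≤ 0, skip; x4: (5/3)/(2/3) = 5/2; s_3: (47/3)/(5/3) = 47/5.
Smallest ratio is 5/2 in the row of x4, so x4 leaves.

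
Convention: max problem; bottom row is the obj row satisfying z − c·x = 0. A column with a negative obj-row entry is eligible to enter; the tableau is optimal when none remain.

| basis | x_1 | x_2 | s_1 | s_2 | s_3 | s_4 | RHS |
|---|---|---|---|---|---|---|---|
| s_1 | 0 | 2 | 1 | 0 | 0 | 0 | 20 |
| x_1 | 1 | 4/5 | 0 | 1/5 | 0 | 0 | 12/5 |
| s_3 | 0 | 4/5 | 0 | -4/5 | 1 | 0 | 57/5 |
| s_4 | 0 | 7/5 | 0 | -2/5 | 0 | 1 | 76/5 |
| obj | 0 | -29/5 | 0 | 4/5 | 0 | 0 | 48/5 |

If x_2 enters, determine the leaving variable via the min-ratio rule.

Column x_2 entries and ratios — s_1: 20/2 = 10; x_1: (12/5)/(4/5) = 3; s_3: (57/5)/(4/5) = 57/4; s_4: (76/5)/(7/5) = 76/7.
Smallest ratio is 3 in the row of x_1, so x_1 leaves.

x_1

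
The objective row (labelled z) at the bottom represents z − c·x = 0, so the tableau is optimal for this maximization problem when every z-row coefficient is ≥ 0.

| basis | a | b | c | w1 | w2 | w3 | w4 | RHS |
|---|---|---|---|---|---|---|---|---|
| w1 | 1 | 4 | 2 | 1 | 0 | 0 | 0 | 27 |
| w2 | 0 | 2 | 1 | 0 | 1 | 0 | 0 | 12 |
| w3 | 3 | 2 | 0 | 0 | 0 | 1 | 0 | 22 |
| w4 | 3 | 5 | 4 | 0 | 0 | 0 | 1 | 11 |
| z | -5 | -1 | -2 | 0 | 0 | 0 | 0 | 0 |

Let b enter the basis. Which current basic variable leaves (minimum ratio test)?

w4

Column b entries and ratios — w1: 27/4 = 27/4; w2: 12/2 = 6; w3: 22/2 = 11; w4: 11/5 = 11/5.
Smallest ratio is 11/5 in the row of w4, so w4 leaves.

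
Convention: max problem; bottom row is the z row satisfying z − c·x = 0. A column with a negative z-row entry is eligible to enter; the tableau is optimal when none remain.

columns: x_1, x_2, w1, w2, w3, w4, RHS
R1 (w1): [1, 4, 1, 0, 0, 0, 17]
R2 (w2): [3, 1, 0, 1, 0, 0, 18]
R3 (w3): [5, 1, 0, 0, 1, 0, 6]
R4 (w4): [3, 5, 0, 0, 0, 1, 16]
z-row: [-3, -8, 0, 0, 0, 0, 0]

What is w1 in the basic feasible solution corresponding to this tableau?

17

w1 is basic (row 1); its value is the RHS of that row, 17.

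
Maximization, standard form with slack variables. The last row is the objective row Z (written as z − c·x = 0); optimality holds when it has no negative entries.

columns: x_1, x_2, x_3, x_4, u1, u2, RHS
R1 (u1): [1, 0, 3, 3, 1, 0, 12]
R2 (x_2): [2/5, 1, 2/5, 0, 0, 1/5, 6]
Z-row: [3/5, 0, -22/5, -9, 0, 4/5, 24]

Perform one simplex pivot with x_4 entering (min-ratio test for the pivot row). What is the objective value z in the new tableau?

60

Ratio test on column x_4 — row 1: 12/3 = 4; row 2: entry 0 ≤ 0. Minimum is 4 at row 1 (u1 leaves); pivot element 3.
Pivot on row 1; the Z-row RHS becomes 24 − (-9)·4 = 60.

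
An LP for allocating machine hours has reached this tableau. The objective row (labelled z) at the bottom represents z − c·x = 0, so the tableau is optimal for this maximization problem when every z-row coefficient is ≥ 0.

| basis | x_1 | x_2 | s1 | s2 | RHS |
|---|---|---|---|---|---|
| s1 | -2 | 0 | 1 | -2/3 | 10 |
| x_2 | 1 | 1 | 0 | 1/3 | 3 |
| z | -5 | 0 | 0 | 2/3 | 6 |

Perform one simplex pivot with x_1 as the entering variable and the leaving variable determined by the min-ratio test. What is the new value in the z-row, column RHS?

21

Ratio test on column x_1 — row 1: entry -2 ≤ 0; row 2: 3/1 = 3. Minimum is 3 at row 2 (x_2 leaves); pivot element 1.
Divide row 2 by 1; eliminate column x_1 from the other rows.
z-row update in column RHS: 6 − (-5)·3 = 21.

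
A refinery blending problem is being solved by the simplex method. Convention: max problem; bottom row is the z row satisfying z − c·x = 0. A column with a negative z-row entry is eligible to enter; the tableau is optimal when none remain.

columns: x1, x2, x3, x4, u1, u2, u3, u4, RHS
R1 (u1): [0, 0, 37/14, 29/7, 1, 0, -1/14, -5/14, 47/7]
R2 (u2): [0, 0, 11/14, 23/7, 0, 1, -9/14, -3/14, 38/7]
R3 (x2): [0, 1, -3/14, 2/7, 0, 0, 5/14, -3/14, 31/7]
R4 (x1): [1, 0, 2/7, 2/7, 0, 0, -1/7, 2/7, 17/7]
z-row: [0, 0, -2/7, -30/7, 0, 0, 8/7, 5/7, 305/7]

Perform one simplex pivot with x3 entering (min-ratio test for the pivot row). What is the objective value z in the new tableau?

1639/37

Ratio test on column x3 — row 1: (47/7)/(37/14) = 94/37; row 2: (38/7)/(11/14) = 76/11; row 3: entry -3/14 ≤ 0; row 4: (17/7)/(2/7) = 17/2. Minimum is 94/37 at row 1 (u1 leaves); pivot element 37/14.
Pivot on row 1; the z-row RHS becomes 305/7 − (-2/7)·(94/37) = 1639/37.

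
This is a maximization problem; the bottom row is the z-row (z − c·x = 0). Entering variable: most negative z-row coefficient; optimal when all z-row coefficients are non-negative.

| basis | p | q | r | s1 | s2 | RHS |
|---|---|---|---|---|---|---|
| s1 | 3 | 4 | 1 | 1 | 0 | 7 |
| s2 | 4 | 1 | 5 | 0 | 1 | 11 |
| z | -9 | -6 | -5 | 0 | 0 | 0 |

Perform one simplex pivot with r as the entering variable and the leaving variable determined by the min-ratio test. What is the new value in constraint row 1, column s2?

-1/5

Ratio test on column r — row 1: 7/1 = 7; row 2: 11/5 = 11/5. Minimum is 11/5 at row 2 (s2 leaves); pivot element 5.
Divide row 2 by 5; eliminate column r from the other rows.
Row 1 update in column s2: 0 − 1·(1/5) = -1/5.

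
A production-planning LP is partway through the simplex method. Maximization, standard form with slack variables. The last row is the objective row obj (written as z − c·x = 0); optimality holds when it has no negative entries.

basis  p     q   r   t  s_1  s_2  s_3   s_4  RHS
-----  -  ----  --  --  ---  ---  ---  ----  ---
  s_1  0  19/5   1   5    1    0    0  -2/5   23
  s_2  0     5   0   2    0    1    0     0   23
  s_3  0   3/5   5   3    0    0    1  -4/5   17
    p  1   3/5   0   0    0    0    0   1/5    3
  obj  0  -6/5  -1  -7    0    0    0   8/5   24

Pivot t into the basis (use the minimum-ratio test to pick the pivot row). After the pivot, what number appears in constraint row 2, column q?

Ratio test on column t — row 1: 23/5 = 23/5; row 2: 23/2 = 23/2; row 3: 17/3 = 17/3; row 4: entry 0 ≤ 0. Minimum is 23/5 at row 1 (s_1 leaves); pivot element 5.
Divide row 1 by 5; eliminate column t from the other rows.
Row 2 update in column q: 5 − 2·(19/25) = 87/25.

87/25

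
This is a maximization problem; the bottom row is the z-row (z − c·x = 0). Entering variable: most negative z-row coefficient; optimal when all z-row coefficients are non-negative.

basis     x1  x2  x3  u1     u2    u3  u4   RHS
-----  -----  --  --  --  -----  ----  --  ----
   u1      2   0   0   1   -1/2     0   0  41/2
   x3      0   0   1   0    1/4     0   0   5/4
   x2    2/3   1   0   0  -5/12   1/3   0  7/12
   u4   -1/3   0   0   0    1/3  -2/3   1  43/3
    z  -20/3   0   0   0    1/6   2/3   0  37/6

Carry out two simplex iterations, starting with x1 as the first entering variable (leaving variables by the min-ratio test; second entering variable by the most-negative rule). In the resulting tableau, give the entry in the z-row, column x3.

16

Ratio test on column x1 — row 1: (41/2)/2 = 41/4; row 2: entry 0 ≤ 0; row 3: (7/12)/(2/3) = 7/8; row 4: entry -1/3 ≤ 0. Minimum is 7/8 at row 3 (x2 leaves); pivot element 2/3.
Divide row 3 by 2/3; eliminate column x1 from the other rows.
Second iteration: most negative z-row entry is -4 in column u2, so u2 enters.
Ratio test on column u2 — row 1: (75/4)/(3/4) = 25; row 2: (5/4)/(1/4) = 5; row 3: entry -5/8 ≤ 0; row 4: (117/8)/(1/8) = 117. Minimum is 5 at row 2 (x3 leaves); pivot element 1/4.
Divide row 2 by 1/4; eliminate column u2 from the other rows.
After both pivots, the entry at the z-row, column x3 is 16.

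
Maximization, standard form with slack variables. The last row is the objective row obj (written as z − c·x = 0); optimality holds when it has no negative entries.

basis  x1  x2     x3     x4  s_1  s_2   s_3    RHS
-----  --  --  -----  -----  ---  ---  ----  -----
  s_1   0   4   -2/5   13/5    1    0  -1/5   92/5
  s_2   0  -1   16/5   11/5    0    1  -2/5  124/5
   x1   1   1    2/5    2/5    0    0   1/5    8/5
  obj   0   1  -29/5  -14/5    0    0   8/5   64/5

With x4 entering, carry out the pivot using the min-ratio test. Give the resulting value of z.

Ratio test on column x4 — row 1: (92/5)/(13/5) = 92/13; row 2: (124/5)/(11/5) = 124/11; row 3: (8/5)/(2/5) = 4. Minimum is 4 at row 3 (x1 leaves); pivot element 2/5.
Pivot on row 3; the obj-row RHS becomes 64/5 − (-14/5)·4 = 24.

24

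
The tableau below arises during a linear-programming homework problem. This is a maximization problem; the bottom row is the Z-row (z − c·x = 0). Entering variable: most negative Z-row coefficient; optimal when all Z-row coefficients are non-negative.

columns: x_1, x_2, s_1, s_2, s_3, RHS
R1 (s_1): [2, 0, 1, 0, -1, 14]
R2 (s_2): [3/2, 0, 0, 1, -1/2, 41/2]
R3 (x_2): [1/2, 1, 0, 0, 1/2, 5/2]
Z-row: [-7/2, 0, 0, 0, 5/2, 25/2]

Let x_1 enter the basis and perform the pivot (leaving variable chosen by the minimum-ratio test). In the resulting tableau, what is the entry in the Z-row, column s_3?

6

Ratio test on column x_1 — row 1: 14/2 = 7; row 2: (41/2)/(3/2) = 41/3; row 3: (5/2)/(1/2) = 5. Minimum is 5 at row 3 (x_2 leaves); pivot element 1/2.
Divide row 3 by 1/2; eliminate column x_1 from the other rows.
Z-row update in column s_3: 5/2 − (-7/2)·1 = 6.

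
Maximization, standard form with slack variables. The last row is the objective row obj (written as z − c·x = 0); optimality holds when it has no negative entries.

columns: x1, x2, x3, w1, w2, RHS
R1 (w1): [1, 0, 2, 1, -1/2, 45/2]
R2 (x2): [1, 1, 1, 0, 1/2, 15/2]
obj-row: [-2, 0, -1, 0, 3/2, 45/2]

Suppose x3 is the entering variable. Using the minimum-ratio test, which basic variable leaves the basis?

Column x3 entries and ratios — w1: (45/2)/2 = 45/4; x2: (15/2)/1 = 15/2.
Smallest ratio is 15/2 in the row of x2, so x2 leaves.

x2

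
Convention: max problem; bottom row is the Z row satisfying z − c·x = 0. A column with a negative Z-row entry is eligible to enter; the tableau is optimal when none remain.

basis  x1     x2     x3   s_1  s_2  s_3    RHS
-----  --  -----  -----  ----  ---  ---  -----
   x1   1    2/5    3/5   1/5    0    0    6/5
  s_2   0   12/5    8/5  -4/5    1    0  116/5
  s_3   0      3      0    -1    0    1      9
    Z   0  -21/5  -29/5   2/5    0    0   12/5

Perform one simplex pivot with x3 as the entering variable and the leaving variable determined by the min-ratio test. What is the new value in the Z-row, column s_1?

Ratio test on column x3 — row 1: (6/5)/(3/5) = 2; row 2: (116/5)/(8/5) = 29/2; row 3: entry 0 ≤ 0. Minimum is 2 at row 1 (x1 leaves); pivot element 3/5.
Divide row 1 by 3/5; eliminate column x3 from the other rows.
Z-row update in column s_1: 2/5 − (-29/5)·(1/3) = 7/3.

7/3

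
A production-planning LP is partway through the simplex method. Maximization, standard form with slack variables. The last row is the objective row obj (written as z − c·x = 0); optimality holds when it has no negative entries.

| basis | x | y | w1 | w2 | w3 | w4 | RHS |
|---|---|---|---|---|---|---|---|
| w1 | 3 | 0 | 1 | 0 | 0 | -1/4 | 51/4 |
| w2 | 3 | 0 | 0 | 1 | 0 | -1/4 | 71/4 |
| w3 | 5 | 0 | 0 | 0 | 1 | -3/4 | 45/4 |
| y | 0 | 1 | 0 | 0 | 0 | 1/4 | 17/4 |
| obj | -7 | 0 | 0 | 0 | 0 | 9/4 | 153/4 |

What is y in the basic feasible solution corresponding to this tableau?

17/4

y is basic (row 4); its value is the RHS of that row, 17/4.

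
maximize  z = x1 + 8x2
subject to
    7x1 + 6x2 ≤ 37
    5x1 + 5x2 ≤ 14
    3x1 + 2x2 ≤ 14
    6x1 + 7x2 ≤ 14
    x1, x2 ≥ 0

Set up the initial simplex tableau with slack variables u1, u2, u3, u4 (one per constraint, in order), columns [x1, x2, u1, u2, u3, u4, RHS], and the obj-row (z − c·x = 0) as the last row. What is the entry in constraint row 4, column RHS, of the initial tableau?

The RHS of constraint 4 is b_4 = 14.

14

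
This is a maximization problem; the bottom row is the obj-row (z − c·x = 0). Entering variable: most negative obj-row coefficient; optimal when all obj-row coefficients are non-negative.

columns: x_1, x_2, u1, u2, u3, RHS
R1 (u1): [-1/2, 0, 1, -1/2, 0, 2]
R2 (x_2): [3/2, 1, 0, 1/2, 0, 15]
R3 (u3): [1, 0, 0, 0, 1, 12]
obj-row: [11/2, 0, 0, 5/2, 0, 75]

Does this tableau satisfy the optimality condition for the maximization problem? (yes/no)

yes

Every obj-row coefficient is ≥ 0, so the tableau is optimal.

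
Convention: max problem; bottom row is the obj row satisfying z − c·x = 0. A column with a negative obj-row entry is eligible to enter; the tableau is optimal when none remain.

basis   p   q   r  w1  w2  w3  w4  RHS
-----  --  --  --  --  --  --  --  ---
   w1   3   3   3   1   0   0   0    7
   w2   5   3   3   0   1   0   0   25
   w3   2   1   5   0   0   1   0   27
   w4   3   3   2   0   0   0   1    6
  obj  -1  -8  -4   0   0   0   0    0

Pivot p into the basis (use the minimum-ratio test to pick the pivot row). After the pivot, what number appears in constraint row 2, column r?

Ratio test on column p — row 1: 7/3 = 7/3; row 2: 25/5 = 5; row 3: 27/2 = 27/2; row 4: 6/3 = 2. Minimum is 2 at row 4 (w4 leaves); pivot element 3.
Divide row 4 by 3; eliminate column p from the other rows.
Row 2 update in column r: 3 − 5·(2/3) = -1/3.

-1/3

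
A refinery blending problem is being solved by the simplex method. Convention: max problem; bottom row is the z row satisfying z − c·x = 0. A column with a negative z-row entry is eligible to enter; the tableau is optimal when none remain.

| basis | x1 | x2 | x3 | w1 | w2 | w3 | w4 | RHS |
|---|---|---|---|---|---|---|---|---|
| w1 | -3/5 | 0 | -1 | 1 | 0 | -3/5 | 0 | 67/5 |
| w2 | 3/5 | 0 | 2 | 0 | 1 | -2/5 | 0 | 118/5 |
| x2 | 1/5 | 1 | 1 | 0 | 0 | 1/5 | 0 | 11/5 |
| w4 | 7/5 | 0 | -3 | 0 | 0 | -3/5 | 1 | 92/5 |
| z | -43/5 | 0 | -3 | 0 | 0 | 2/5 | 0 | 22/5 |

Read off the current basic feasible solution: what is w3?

w3 is not in the basis, so in the current basic feasible solution w3 = 0.

0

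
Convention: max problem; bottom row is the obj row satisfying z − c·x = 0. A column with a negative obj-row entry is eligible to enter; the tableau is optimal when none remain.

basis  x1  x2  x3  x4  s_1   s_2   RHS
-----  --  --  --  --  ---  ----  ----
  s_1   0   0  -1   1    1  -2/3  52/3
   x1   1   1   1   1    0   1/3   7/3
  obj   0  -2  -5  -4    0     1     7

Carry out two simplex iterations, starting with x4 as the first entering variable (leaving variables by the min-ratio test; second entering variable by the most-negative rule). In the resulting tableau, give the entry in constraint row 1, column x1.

Ratio test on column x4 — row 1: (52/3)/1 = 52/3; row 2: (7/3)/1 = 7/3. Minimum is 7/3 at row 2 (x1 leaves); pivot element 1.
Divide row 2 by 1; eliminate column x4 from the other rows.
Second iteration: most negative obj-row entry is -1 in column x3, so x3 enters.
Ratio test on column x3 — row 1: entry -2 ≤ 0; row 2: (7/3)/1 = 7/3. Minimum is 7/3 at row 2 (x4 leaves); pivot element 1.
Divide row 2 by 1; eliminate column x3 from the other rows.
After both pivots, the entry at constraint row 1, column x1 is 1.

1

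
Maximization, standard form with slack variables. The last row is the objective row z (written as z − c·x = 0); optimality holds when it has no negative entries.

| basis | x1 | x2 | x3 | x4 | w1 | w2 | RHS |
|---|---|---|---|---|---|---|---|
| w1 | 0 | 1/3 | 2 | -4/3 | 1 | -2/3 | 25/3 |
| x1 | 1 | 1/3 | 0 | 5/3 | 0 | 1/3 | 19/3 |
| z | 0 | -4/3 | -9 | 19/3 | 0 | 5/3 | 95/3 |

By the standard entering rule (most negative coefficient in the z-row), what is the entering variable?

x3

Negative z-row entries: x2: -4/3, x3: -9.
The most negative is -9 in column x3, so x3 enters.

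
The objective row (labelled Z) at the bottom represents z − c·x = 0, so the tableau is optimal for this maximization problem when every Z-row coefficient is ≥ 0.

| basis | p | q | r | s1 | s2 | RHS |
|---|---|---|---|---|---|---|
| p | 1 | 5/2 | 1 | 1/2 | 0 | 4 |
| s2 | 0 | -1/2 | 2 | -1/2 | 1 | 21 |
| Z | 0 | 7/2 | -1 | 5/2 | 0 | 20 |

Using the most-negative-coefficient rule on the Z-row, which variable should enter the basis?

Negative Z-row entries: r: -1.
The most negative is -1 in column r, so r enters.

r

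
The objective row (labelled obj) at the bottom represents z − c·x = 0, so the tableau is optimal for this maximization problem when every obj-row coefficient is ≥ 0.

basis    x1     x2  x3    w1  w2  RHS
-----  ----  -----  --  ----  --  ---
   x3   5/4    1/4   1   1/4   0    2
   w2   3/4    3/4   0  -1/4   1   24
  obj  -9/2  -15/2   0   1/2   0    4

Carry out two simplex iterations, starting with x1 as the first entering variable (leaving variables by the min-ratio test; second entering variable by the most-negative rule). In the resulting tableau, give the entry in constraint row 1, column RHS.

Ratio test on column x1 — row 1: 2/(5/4) = 8/5; row 2: 24/(3/4) = 32. Minimum is 8/5 at row 1 (x3 leaves); pivot element 5/4.
Divide row 1 by 5/4; eliminate column x1 from the other rows.
Second iteration: most negative obj-row entry is -33/5 in column x2, so x2 enters.
Ratio test on column x2 — row 1: (8/5)/(1/5) = 8; row 2: (114/5)/(3/5) = 38. Minimum is 8 at row 1 (x1 leaves); pivot element 1/5.
Divide row 1 by 1/5; eliminate column x2 from the other rows.
After both pivots, the entry at constraint row 1, column RHS is 8.

8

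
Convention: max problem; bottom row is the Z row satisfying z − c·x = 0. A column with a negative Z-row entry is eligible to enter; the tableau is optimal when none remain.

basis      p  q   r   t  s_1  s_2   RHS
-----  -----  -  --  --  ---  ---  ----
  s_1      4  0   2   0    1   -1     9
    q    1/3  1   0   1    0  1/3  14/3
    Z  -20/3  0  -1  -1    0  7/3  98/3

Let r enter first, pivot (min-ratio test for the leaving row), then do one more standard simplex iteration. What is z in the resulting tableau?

Ratio test on column r — row 1: 9/2 = 9/2; row 2: entry 0 ≤ 0. Minimum is 9/2 at row 1 (s_1 leaves); pivot element 2.
Pivot on row 1; the Z-row RHS becomes 98/3 − (-1)·(9/2) = 223/6.
Next entering variable (most negative Z-row entry -14/3): p.
Ratio test on column p — row 1: (9/2)/2 = 9/4; row 2: (14/3)/(1/3) = 14. Minimum is 9/4 at row 1 (r leaves); pivot element 2.
After the second pivot the Z-row RHS is 223/6 − (-14/3)·(9/4) = 143/3.

143/3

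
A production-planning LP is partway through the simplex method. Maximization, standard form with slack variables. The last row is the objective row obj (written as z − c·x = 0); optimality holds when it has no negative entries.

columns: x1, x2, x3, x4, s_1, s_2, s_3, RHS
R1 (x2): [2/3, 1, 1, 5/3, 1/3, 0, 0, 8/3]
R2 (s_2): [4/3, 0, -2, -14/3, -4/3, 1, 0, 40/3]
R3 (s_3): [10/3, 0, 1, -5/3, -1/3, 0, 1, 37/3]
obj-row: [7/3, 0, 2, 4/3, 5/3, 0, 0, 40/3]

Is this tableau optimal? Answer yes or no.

yes

Every obj-row coefficient is ≥ 0, so the tableau is optimal.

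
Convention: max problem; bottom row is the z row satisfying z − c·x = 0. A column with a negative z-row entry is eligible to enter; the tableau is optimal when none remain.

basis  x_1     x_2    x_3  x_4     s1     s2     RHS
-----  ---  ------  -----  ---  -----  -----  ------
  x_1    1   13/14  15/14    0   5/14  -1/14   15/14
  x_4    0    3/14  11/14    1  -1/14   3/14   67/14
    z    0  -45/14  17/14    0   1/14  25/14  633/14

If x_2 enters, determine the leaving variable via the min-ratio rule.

Column x_2 entries and ratios — x_1: (15/14)/(13/14) = 15/13; x_4: (67/14)/(3/14) = 67/3.
Smallest ratio is 15/13 in the row of x_1, so x_1 leaves.

x_1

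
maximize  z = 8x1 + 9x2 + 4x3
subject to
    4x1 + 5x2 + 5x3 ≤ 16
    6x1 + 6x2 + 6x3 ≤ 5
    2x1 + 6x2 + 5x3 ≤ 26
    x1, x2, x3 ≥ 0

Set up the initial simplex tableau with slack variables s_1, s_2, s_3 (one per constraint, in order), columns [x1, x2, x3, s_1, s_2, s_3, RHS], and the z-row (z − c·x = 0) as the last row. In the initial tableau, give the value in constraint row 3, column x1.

2

Constraint 3 has coefficient 2 on x1.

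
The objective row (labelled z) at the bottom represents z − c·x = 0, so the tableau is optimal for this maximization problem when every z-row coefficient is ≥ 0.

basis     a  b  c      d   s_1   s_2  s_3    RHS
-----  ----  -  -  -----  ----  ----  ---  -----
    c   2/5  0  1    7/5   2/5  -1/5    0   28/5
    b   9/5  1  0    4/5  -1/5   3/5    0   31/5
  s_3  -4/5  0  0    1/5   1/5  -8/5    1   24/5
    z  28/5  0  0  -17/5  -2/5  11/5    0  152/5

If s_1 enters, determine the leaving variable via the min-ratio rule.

Column s_1 entries and ratios — c: (28/5)/(2/5) = 14; b: -1/5 ≤ 0, skip; s_3: (24/5)/(1/5) = 24.
Smallest ratio is 14 in the row of c, so c leaves.

c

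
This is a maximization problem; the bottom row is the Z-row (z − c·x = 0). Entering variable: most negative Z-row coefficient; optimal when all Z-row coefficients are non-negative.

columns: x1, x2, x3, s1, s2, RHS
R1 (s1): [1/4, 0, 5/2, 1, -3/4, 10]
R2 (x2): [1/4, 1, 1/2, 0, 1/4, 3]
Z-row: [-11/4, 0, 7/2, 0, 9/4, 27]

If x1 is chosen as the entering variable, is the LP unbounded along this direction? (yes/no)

no

Column x1 has positive entries in row(s) 1, 2, so the ratio test bounds it — not unbounded.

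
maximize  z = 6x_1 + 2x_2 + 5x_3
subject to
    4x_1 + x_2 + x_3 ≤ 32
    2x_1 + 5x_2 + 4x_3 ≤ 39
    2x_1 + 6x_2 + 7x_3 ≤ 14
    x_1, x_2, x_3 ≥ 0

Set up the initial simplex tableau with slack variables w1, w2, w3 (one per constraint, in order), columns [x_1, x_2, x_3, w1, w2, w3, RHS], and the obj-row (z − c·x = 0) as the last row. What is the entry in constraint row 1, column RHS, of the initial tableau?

32

The RHS of constraint 1 is b_1 = 32.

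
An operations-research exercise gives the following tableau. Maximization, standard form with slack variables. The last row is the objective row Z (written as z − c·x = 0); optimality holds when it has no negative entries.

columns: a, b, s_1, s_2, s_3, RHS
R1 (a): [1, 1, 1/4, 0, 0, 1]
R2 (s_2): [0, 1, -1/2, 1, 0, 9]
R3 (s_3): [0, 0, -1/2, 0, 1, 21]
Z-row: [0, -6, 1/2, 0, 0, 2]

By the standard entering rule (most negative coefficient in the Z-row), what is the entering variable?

b

Negative Z-row entries: b: -6.
The most negative is -6 in column b, so b enters.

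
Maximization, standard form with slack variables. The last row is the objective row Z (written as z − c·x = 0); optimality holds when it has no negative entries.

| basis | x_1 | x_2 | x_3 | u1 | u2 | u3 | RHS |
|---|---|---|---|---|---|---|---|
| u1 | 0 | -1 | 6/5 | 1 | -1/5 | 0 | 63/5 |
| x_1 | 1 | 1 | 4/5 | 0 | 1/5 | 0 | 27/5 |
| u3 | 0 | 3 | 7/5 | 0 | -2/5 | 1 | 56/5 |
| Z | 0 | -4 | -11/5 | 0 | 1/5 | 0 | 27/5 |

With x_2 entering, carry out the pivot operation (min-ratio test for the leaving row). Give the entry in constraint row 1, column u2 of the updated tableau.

-1/3

Ratio test on column x_2 — row 1: entry -1 ≤ 0; row 2: (27/5)/1 = 27/5; row 3: (56/5)/3 = 56/15. Minimum is 56/15 at row 3 (u3 leaves); pivot element 3.
Divide row 3 by 3; eliminate column x_2 from the other rows.
Row 1 update in column u2: -1/5 − (-1)·(-2/15) = -1/3.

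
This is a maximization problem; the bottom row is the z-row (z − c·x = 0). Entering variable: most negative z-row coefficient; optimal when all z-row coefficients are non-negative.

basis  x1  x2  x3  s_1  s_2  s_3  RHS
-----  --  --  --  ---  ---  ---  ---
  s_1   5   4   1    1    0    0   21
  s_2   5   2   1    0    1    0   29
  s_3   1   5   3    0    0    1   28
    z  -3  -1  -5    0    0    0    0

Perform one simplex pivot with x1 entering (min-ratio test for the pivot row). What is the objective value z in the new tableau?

63/5

Ratio test on column x1 — row 1: 21/5 = 21/5; row 2: 29/5 = 29/5; row 3: 28/1 = 28. Minimum is 21/5 at row 1 (s_1 leaves); pivot element 5.
Pivot on row 1; the z-row RHS becomes 0 − (-3)·(21/5) = 63/5.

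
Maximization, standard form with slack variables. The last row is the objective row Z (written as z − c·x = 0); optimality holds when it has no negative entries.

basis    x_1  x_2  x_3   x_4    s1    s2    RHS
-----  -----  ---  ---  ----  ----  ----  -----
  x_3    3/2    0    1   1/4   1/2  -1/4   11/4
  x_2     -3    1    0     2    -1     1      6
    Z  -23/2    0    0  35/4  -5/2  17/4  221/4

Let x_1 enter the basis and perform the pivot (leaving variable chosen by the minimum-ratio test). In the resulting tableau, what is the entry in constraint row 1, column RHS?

11/6

Ratio test on column x_1 — row 1: (11/4)/(3/2) = 11/6; row 2: entry -3 ≤ 0. Minimum is 11/6 at row 1 (x_3 leaves); pivot element 3/2.
Divide row 1 by 3/2; eliminate column x_1 from the other rows.
In the new row 1, the RHS entry is the old entry divided by the pivot: (11/4)/(3/2) = 11/6.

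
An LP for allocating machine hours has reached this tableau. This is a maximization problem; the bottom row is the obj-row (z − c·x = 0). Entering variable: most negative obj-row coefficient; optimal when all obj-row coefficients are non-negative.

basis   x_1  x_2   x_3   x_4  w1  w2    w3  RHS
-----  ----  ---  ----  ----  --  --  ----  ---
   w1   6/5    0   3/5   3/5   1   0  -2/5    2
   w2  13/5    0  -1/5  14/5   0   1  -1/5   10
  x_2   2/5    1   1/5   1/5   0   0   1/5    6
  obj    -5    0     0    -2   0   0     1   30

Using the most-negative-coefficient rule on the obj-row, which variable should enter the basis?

x_1

Negative obj-row entries: x_1: -5, x_4: -2.
The most negative is -5 in column x_1, so x_1 enters.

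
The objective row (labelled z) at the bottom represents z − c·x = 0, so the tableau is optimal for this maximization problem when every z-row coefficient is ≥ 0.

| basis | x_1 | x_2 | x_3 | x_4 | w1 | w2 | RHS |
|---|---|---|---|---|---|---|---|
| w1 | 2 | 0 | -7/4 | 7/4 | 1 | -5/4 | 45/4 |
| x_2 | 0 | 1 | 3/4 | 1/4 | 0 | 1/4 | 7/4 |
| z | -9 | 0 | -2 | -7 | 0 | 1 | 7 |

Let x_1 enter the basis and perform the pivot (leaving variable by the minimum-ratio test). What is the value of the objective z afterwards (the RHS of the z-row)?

Ratio test on column x_1 — row 1: (45/4)/2 = 45/8; row 2: entry 0 ≤ 0. Minimum is 45/8 at row 1 (w1 leaves); pivot element 2.
Pivot on row 1; the z-row RHS becomes 7 − (-9)·(45/8) = 461/8.

461/8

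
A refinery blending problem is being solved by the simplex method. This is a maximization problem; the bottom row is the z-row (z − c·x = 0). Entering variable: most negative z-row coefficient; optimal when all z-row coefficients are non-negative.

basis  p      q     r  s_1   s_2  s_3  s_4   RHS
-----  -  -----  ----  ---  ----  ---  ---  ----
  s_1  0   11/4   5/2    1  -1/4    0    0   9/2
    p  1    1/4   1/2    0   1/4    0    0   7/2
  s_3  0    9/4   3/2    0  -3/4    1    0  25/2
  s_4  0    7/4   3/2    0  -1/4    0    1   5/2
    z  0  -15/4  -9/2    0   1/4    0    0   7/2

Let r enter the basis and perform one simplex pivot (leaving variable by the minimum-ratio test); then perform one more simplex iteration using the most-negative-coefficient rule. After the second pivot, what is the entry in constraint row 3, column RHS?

Ratio test on column r — row 1: (9/2)/(5/2) = 9/5; row 2: (7/2)/(1/2) = 7; row 3: (25/2)/(3/2) = 25/3; row 4: (5/2)/(3/2) = 5/3. Minimum is 5/3 at row 4 (s_4 leaves); pivot element 3/2.
Divide row 4 by 3/2; eliminate column r from the other rows.
Second iteration: most negative z-row entry is -1/2 in column s_2, so s_2 enters.
Ratio test on column s_2 — row 1: (1/3)/(1/6) = 2; row 2: (8/3)/(1/3) = 8; row 3: entry -1/2 ≤ 0; row 4: entry -1/6 ≤ 0. Minimum is 2 at row 1 (s_1 leaves); pivot element 1/6.
Divide row 1 by 1/6; eliminate column s_2 from the other rows.
After both pivots, the entry at constraint row 3, column RHS is 11.

11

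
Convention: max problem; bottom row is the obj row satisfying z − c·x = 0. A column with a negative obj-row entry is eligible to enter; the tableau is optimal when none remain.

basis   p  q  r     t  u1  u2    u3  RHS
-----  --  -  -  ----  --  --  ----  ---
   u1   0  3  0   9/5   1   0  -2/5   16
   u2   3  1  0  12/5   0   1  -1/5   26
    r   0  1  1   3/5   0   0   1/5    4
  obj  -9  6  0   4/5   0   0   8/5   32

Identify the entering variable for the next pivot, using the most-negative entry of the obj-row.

p

Negative obj-row entries: p: -9.
The most negative is -9 in column p, so p enters.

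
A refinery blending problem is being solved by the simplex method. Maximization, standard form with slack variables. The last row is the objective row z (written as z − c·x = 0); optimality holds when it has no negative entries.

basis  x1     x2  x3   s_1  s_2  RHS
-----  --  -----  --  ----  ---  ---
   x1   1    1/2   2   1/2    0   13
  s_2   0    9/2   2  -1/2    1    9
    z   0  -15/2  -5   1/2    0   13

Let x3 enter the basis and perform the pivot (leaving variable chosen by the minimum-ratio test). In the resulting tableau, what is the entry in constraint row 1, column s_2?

-1

Ratio test on column x3 — row 1: 13/2 = 13/2; row 2: 9/2 = 9/2. Minimum is 9/2 at row 2 (s_2 leaves); pivot element 2.
Divide row 2 by 2; eliminate column x3 from the other rows.
Row 1 update in column s_2: 0 − 2·(1/2) = -1.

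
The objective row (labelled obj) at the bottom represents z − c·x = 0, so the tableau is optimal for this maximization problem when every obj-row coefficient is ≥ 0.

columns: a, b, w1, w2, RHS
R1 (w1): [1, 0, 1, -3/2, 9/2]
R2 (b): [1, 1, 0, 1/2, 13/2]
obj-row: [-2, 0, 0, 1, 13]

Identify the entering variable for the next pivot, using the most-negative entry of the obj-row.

a

Negative obj-row entries: a: -2.
The most negative is -2 in column a, so a enters.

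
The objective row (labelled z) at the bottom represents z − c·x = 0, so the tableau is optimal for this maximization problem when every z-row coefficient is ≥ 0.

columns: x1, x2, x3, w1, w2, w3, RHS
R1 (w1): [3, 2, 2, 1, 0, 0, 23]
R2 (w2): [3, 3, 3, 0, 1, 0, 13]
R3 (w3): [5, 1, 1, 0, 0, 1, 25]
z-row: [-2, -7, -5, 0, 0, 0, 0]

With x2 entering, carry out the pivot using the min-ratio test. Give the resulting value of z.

Ratio test on column x2 — row 1: 23/2 = 23/2; row 2: 13/3 = 13/3; row 3: 25/1 = 25. Minimum is 13/3 at row 2 (w2 leaves); pivot element 3.
Pivot on row 2; the z-row RHS becomes 0 − (-7)·(13/3) = 91/3.

91/3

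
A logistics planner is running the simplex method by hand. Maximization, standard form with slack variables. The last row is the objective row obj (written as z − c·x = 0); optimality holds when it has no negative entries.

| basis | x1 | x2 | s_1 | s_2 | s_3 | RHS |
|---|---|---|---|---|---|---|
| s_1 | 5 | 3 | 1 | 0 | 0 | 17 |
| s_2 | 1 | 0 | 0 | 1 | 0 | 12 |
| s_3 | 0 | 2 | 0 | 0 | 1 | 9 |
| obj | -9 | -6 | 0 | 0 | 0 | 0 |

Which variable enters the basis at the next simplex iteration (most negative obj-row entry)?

x1

Negative obj-row entries: x1: -9, x2: -6.
The most negative is -9 in column x1, so x1 enters.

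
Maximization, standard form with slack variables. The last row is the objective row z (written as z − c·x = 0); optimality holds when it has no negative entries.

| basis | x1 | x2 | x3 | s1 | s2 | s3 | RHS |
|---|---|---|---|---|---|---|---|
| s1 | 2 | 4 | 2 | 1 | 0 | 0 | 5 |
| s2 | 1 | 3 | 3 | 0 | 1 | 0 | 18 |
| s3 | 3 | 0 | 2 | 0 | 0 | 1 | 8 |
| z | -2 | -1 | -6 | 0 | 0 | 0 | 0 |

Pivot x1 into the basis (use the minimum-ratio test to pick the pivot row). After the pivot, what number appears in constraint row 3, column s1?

-3/2

Ratio test on column x1 — row 1: 5/2 = 5/2; row 2: 18/1 = 18; row 3: 8/3 = 8/3. Minimum is 5/2 at row 1 (s1 leaves); pivot element 2.
Divide row 1 by 2; eliminate column x1 from the other rows.
Row 3 update in column s1: 0 − 3·(1/2) = -3/2.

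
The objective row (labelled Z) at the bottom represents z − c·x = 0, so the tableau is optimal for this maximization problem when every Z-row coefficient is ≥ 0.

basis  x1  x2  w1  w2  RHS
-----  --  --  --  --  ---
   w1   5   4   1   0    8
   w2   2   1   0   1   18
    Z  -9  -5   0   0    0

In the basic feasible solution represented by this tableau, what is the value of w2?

18

w2 is basic (row 2); its value is the RHS of that row, 18.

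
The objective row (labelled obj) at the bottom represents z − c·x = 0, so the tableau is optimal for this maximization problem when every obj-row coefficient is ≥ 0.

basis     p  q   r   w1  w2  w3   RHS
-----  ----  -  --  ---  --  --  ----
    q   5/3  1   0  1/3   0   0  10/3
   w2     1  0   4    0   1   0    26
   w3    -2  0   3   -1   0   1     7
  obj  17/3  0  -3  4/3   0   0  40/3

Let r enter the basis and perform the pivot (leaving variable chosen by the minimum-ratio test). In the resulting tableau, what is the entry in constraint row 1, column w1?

Ratio test on column r — row 1: entry 0 ≤ 0; row 2: 26/4 = 13/2; row 3: 7/3 = 7/3. Minimum is 7/3 at row 3 (w3 leaves); pivot element 3.
Divide row 3 by 3; eliminate column r from the other rows.
Row 1 update in column w1: 1/3 − 0·(-1/3) = 1/3.

1/3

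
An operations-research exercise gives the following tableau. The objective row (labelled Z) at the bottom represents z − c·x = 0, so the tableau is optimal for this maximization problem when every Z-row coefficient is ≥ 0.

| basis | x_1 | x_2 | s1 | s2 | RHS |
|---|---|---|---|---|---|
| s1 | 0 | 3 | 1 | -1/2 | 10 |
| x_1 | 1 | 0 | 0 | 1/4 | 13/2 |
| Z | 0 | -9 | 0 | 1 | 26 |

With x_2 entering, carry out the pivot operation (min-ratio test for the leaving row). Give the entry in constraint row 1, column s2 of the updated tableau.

-1/6

Ratio test on column x_2 — row 1: 10/3 = 10/3; row 2: entry 0 ≤ 0. Minimum is 10/3 at row 1 (s1 leaves); pivot element 3.
Divide row 1 by 3; eliminate column x_2 from the other rows.
In the new row 1, the s2 entry is the old entry divided by the pivot: (-1/2)/3 = -1/6.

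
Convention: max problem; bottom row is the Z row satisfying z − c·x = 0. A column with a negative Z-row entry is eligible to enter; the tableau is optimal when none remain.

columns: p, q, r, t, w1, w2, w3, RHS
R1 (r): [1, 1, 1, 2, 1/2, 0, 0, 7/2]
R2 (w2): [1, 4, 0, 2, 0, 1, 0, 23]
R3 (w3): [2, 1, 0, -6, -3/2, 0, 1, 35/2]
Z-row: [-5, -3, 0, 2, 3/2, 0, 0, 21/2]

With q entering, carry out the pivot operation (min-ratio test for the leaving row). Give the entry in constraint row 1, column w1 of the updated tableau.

Ratio test on column q — row 1: (7/2)/1 = 7/2; row 2: 23/4 = 23/4; row 3: (35/2)/1 = 35/2. Minimum is 7/2 at row 1 (r leaves); pivot element 1.
Divide row 1 by 1; eliminate column q from the other rows.
In the new row 1, the w1 entry is the old entry divided by the pivot: (1/2)/1 = 1/2.

1/2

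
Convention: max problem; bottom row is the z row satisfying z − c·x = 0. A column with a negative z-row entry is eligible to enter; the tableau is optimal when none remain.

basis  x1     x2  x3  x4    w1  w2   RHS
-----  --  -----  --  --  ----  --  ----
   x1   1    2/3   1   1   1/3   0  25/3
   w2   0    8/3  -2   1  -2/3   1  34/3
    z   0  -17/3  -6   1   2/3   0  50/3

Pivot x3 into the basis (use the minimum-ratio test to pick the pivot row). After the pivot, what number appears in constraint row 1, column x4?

Ratio test on column x3 — row 1: (25/3)/1 = 25/3; row 2: entry -2 ≤ 0. Minimum is 25/3 at row 1 (x1 leaves); pivot element 1.
Divide row 1 by 1; eliminate column x3 from the other rows.
In the new row 1, the x4 entry is the old entry divided by the pivot: 1/1 = 1.

1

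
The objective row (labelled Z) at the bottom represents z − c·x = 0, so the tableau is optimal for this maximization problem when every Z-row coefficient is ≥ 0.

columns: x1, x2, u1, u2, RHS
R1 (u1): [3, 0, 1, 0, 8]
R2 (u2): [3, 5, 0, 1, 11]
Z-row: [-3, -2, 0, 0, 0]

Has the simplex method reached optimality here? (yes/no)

The Z-row has a negative entry -3 in column x1, so it is not optimal.

no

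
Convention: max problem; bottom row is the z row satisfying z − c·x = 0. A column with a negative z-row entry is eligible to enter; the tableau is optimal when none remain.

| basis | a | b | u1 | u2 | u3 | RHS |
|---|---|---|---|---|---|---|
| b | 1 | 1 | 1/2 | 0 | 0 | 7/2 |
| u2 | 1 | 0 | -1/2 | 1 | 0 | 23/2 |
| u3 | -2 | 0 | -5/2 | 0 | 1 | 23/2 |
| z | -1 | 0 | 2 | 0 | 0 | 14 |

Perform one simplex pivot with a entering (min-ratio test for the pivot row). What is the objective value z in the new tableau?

Ratio test on column a — row 1: (7/2)/1 = 7/2; row 2: (23/2)/1 = 23/2; row 3: entry -2 ≤ 0. Minimum is 7/2 at row 1 (b leaves); pivot element 1.
Pivot on row 1; the z-row RHS becomes 14 − (-1)·(7/2) = 35/2.

35/2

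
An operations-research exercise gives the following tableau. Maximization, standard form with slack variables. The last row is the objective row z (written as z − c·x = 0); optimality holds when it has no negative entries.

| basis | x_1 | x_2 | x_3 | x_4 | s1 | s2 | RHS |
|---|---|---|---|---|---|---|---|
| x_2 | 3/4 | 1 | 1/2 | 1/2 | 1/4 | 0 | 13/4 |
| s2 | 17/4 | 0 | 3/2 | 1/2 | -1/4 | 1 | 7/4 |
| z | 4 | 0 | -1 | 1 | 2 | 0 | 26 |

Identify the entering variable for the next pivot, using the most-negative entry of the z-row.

x_3

Negative z-row entries: x_3: -1.
The most negative is -1 in column x_3, so x_3 enters.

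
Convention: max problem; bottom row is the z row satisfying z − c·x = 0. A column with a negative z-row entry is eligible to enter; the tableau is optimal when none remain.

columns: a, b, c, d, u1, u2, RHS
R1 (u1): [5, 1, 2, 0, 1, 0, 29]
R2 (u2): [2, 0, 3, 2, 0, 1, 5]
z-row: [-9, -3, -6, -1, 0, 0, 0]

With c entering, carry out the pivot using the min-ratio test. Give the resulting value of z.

Ratio test on column c — row 1: 29/2 = 29/2; row 2: 5/3 = 5/3. Minimum is 5/3 at row 2 (u2 leaves); pivot element 3.
Pivot on row 2; the z-row RHS becomes 0 − (-6)·(5/3) = 10.

10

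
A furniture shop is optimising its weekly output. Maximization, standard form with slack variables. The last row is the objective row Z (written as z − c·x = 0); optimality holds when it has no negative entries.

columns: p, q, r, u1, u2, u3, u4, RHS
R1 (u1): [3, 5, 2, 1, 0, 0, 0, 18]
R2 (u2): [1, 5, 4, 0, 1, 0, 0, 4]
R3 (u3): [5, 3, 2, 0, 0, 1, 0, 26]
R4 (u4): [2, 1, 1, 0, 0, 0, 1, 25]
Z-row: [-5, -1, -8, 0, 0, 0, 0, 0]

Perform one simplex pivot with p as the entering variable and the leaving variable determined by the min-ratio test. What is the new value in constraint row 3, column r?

-18

Ratio test on column p — row 1: 18/3 = 6; row 2: 4/1 = 4; row 3: 26/5 = 26/5; row 4: 25/2 = 25/2. Minimum is 4 at row 2 (u2 leaves); pivot element 1.
Divide row 2 by 1; eliminate column p from the other rows.
Row 3 update in column r: 2 − 5·4 = -18.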